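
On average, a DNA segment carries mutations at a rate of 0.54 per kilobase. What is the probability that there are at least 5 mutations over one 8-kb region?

Over the interval, μ = 0.54 × 8 = 4.32 (an 8-kb region = 8 kilobases).
P(N ≥ 5) = 1 − P(N ≤ 4) = 1 − Σ_{j=0}^{4} e^(−μ) μ^j/j! ≈ 0.4334.

0.4334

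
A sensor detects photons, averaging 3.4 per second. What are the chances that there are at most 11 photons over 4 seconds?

Over the interval, μ = 3.4 × 4 = 13.6 (4 seconds).
P(N ≤ 11) = Σ_{j=0}^{11} e^(−μ) μ^j/j! ≈ 0.2952.

0.2952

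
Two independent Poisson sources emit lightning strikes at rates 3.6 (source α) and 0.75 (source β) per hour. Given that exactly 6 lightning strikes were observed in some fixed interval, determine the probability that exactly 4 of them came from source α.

0.2092

Given the total, each event is independently from source α with probability p = λ_α/(λ_α+λ_β) = 3.6/4.35 ≈ 0.8276.
So K ~ Binomial(6, 3.6/4.35): P(K = 4) = C(6,4) · (3.6/4.35)^4 · (0.75/4.35)^2 ≈ 0.2092.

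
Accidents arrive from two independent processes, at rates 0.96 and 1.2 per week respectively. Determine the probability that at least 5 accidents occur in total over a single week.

0.0682

Independent Poisson processes superpose: combined rate λ = 0.96 + 1.2 = 2.16 per week.
So μ = 2.16.
P(N ≥ 5) = 1 − P(N ≤ 4) ≈ 0.0682.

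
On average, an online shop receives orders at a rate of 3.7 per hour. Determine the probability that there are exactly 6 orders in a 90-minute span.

Over the interval, μ = 3.7 × 1.5 = 5.55 (a 90-minute span = 1.5 hours).
P(N = 6) = e^(−μ) μ^6/6! = e^(−5.55) · 5.55^6/720 ≈ 0.1578.

0.1578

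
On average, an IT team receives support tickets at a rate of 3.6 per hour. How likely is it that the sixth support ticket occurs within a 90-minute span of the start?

Over the interval, μ = 3.6 × 1.5 = 5.4 (a 90-minute span = 1.5 hours).
The sixth arrival falls in the interval iff at least 6 events occur there: P(S_6 ≤ t) = P(N ≥ 6) = 1 − P(N ≤ 5) ≈ 0.4539.

0.4539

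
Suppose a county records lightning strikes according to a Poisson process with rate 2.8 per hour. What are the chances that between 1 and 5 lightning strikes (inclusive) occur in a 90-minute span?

0.7381

Over the interval, μ = 2.8 × 1.5 = 4.2 (a 90-minute span = 1.5 hours).
P(1 ≤ N ≤ 5) = Σ_{j=1}^{5} e^(−4.2) · 4.2^j/j! ≈ 0.7381.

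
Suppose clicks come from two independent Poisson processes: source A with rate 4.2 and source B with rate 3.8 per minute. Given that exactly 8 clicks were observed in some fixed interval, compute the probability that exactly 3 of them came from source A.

0.1959

Given the total, each event is independently from source A with probability p = λ_A/(λ_A+λ_B) = 4.2/8 = 0.5250.
So K ~ Binomial(8, 4.2/8): P(K = 3) = C(8,3) · (4.2/8)^3 · (3.8/8)^5 ≈ 0.1959.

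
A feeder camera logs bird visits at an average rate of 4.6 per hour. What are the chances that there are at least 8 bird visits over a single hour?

0.0951

With mean μ = 4.6 per hour,
P(N ≥ 8) = 1 − P(N ≤ 7) = 1 − Σ_{j=0}^{7} e^(−μ) μ^j/j! ≈ 0.0951.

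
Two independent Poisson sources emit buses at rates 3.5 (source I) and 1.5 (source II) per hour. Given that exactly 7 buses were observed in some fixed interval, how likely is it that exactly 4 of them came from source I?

0.2269

Given the total, each event is independently from source I with probability p = λ_I/(λ_I+λ_II) = 3.5/5 = 0.7000.
So K ~ Binomial(7, 3.5/5): P(K = 4) = C(7,4) · (3.5/5)^4 · (1.5/5)^3 ≈ 0.2269.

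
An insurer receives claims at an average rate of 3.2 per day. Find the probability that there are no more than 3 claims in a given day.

0.6025

With mean μ = 3.2 per day,
P(N ≤ 3) = Σ_{j=0}^{3} e^(−μ) μ^j/j! ≈ 0.6025.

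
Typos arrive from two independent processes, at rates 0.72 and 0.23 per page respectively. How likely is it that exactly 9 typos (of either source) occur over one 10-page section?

Independent Poisson processes superpose: combined rate λ = 0.72 + 0.23 = 0.95 per page.
Over the interval, μ = 0.95 × 10 = 9.5 (a 10-page section = 10 pages).
P(N = 9) = e^(−9.5) · 9.5^9/9! ≈ 0.1300.

0.1300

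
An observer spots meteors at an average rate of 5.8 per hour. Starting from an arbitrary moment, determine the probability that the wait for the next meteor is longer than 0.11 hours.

0.5283

The wait for the next event is exponential with rate λ = 5.8 per hour.
P(T > 0.11) = e^(−λt) = e^(−5.8 × 0.11) = e^(−0.638) ≈ 0.5283.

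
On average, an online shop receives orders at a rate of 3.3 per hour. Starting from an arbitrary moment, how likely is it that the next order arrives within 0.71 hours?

0.9040

Inter-arrival times are exponential with rate λ = 3.3 per hour.
P(T ≤ 0.71) = 1 − e^(−λt) = 1 − e^(−3.3 × 0.71) = 1 − e^(−2.343) ≈ 0.9040.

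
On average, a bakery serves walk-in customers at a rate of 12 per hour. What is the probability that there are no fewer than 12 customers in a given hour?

With mean μ = 12 per hour,
P(N ≥ 12) = 1 − P(N ≤ 11) = 1 − Σ_{j=0}^{11} e^(−μ) μ^j/j! ≈ 0.5384.

0.5384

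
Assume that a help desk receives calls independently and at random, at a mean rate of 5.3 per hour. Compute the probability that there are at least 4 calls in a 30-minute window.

Over the interval, μ = 5.3 × 0.5 = 2.65 (a 30-minute window = 0.5 hours).
P(N ≥ 4) = 1 − P(N ≤ 3) = 1 − Σ_{j=0}^{3} e^(−μ) μ^j/j! ≈ 0.2749.

0.2749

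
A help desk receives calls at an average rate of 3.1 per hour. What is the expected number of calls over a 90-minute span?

4.65

E[N] = λt = 3.1 × 1.5 = 4.65 (a 90-minute span = 1.5 hours).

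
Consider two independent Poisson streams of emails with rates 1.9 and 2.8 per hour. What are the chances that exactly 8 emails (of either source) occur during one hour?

0.0537

Independent Poisson processes superpose: combined rate λ = 1.9 + 2.8 = 4.7 per hour.
So μ = 4.7.
P(N = 8) = e^(−4.7) · 4.7^8/8! ≈ 0.0537.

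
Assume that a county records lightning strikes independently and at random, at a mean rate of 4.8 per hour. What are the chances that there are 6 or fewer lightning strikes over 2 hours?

Over the interval, μ = 4.8 × 2 = 9.6 (2 hours).
P(N ≤ 6) = Σ_{j=0}^{6} e^(−μ) μ^j/j! ≈ 0.1574.

0.1574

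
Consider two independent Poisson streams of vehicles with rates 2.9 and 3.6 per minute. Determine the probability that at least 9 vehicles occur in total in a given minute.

0.2084

Independent Poisson processes superpose: combined rate λ = 2.9 + 3.6 = 6.5 per minute.
So μ = 6.5.
P(N ≥ 9) = 1 − P(N ≤ 8) ≈ 0.2084.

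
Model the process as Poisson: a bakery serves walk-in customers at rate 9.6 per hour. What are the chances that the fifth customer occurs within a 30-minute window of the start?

Over the interval, μ = 9.6 × 0.5 = 4.8 (a 30-minute window = 0.5 hours).
The fifth arrival falls in the interval iff at least 5 events occur there: P(S_5 ≤ t) = P(N ≥ 5) = 1 − P(N ≤ 4) ≈ 0.5237.

0.5237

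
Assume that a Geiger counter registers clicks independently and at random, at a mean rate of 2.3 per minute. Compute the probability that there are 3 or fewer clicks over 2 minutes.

Over the interval, μ = 2.3 × 2 = 4.6 (2 minutes).
P(N ≤ 3) = Σ_{j=0}^{3} e^(−μ) μ^j/j! ≈ 0.3257.

0.3257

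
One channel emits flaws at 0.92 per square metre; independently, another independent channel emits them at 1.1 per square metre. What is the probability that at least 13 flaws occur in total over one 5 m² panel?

Independent Poisson processes superpose: combined rate λ = 0.92 + 1.1 = 2.02 per square metre.
Over the interval, μ = 2.02 × 5 = 10.1 (a 5 m² panel = 5 square metres).
P(N ≥ 13) = 1 − P(N ≤ 12) ≈ 0.2180.

0.2180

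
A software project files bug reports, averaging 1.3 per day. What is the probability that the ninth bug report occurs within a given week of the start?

Over the interval, μ = 1.3 × 7 = 9.1 (a week = 7 days).
The ninth arrival falls in the interval iff at least 9 events occur there: P(S_9 ≤ t) = P(N ≥ 9) = 1 − P(N ≤ 8) ≈ 0.5574.

0.5574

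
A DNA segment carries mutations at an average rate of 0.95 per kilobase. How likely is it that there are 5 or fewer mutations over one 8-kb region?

Over the interval, μ = 0.95 × 8 = 7.6 (an 8-kb region = 8 kilobases).
P(N ≤ 5) = Σ_{j=0}^{5} e^(−μ) μ^j/j! ≈ 0.2307.

0.2307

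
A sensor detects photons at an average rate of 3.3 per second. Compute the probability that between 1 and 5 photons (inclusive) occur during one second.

0.8460

With mean μ = 3.3 per second,
P(1 ≤ N ≤ 5) = Σ_{j=1}^{5} e^(−3.3) · 3.3^j/j! ≈ 0.8460.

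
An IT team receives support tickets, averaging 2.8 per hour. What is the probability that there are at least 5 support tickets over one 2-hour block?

Over the interval, μ = 2.8 × 2 = 5.6 (a 2-hour block = 2 hours).
P(N ≥ 5) = 1 − P(N ≤ 4) = 1 − Σ_{j=0}^{4} e^(−μ) μ^j/j! ≈ 0.6578.

0.6578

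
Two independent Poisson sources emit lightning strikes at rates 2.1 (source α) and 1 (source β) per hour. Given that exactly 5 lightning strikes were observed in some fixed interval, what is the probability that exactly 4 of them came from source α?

Given the total, each event is independently from source α with probability p = λ_α/(λ_α+λ_β) = 2.1/3.1 ≈ 0.6774.
So K ~ Binomial(5, 2.1/3.1): P(K = 4) = C(5,4) · (2.1/3.1)^4 · (1/3.1)^1 ≈ 0.3397.

0.3397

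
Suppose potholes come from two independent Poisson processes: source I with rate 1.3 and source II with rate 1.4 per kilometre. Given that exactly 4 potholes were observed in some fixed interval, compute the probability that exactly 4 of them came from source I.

0.0537

Given the total, each event is independently from source I with probability p = λ_I/(λ_I+λ_II) = 1.3/2.7 ≈ 0.4815.
So K ~ Binomial(4, 1.3/2.7): P(K = 4) = C(4,4) · (1.3/2.7)^4 · (1.4/2.7)^0 ≈ 0.0537.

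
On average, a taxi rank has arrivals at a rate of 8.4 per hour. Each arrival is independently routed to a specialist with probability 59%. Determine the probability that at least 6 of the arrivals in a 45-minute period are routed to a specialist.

Thinning: the arrivals that are routed to a specialist themselves form a Poisson process with rate 0.59 × 8.4 = 4.956 per hour.
Over the interval, μ = 4.956 × 0.75 = 3.717 (a 45-minute period = 0.75 hours).
P(N ≥ 6) = 1 − P(N ≤ 5) ≈ 0.1723.

0.1723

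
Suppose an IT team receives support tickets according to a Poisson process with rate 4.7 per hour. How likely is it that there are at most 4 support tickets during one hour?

With mean μ = 4.7 per hour,
P(N ≤ 4) = Σ_{j=0}^{4} e^(−μ) μ^j/j! ≈ 0.4946.

0.4946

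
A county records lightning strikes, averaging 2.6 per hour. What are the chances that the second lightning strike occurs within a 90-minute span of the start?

0.9008

Over the interval, μ = 2.6 × 1.5 = 3.9 (a 90-minute span = 1.5 hours).
The second arrival falls in the interval iff at least 2 events occur there: P(S_2 ≤ t) = P(N ≥ 2) = 1 − P(N ≤ 1) ≈ 0.9008.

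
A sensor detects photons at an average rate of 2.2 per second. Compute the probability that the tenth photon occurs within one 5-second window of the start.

0.6595

Over the interval, μ = 2.2 × 5 = 11 (a 5-second window = 5 seconds).
The tenth arrival falls in the interval iff at least 10 events occur there: P(S_10 ≤ t) = P(N ≥ 10) = 1 − P(N ≤ 9) ≈ 0.6595.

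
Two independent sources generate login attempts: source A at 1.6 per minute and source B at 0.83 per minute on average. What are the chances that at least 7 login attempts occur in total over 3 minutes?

Independent Poisson processes superpose: combined rate λ = 1.6 + 0.83 = 2.43 per minute.
Over the interval, μ = 2.43 × 3 = 7.29 (3 minutes).
P(N ≥ 7) = 1 − P(N ≤ 6) ≈ 0.5925.

0.5925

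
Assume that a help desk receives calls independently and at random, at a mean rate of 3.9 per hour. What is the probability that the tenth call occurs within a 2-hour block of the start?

0.2589

Over the interval, μ = 3.9 × 2 = 7.8 (a 2-hour block = 2 hours).
The tenth arrival falls in the interval iff at least 10 events occur there: P(S_10 ≤ t) = P(N ≥ 10) = 1 − P(N ≤ 9) ≈ 0.2589.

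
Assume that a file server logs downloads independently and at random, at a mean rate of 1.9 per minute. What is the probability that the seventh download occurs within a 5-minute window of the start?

0.8351

Over the interval, μ = 1.9 × 5 = 9.5 (a 5-minute window = 5 minutes).
The seventh arrival falls in the interval iff at least 7 events occur there: P(S_7 ≤ t) = P(N ≥ 7) = 1 − P(N ≤ 6) ≈ 0.8351.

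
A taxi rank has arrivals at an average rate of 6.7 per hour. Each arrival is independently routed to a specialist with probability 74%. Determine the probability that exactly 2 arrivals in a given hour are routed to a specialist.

0.0864

Thinning: the arrivals that are routed to a specialist themselves form a Poisson process with rate 0.74 × 6.7 = 4.958 per hour.
So μ = 4.958.
P(N = 2) = e^(−4.958) · 4.958^2/2! ≈ 0.0864.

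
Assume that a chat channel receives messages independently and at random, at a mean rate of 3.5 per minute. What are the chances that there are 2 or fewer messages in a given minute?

0.3208

With mean μ = 3.5 per minute,
P(N ≤ 2) = Σ_{j=0}^{2} e^(−μ) μ^j/j! ≈ 0.3208.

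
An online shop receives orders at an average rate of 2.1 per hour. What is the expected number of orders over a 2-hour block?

E[N] = λt = 2.1 × 2 = 4.2 (a 2-hour block = 2 hours).

4.2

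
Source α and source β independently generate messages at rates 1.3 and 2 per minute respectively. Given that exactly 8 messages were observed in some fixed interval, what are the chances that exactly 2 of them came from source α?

Given the total, each event is independently from source α with probability p = λ_α/(λ_α+λ_β) = 1.3/3.3 ≈ 0.3939.
So K ~ Binomial(8, 1.3/3.3): P(K = 2) = C(8,2) · (1.3/3.3)^2 · (2/3.3)^6 ≈ 0.2153.

0.2153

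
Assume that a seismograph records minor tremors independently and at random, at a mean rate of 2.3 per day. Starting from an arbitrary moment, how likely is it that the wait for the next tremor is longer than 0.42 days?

0.3806

The wait for the next event is exponential with rate λ = 2.3 per day.
P(T > 0.42) = e^(−λt) = e^(−2.3 × 0.42) = e^(−0.966) ≈ 0.3806.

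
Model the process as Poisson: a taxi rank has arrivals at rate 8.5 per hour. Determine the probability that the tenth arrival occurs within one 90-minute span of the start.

0.8170

Over the interval, μ = 8.5 × 1.5 = 12.75 (a 90-minute span = 1.5 hours).
The tenth arrival falls in the interval iff at least 10 events occur there: P(S_10 ≤ t) = P(N ≥ 10) = 1 − P(N ≤ 9) ≈ 0.8170.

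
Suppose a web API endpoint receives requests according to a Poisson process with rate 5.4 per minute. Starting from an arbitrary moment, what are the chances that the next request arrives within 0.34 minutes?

0.8405

Inter-arrival times are exponential with rate λ = 5.4 per minute.
P(T ≤ 0.34) = 1 − e^(−λt) = 1 − e^(−5.4 × 0.34) = 1 − e^(−1.836) ≈ 0.8405.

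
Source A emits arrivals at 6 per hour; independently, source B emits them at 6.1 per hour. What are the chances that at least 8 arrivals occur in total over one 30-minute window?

Independent Poisson processes superpose: combined rate λ = 6 + 6.1 = 12.1 per hour.
Over the interval, μ = 12.1 × 0.5 = 6.05 (a 30-minute window = 0.5 hours).
P(N ≥ 8) = 1 − P(N ≤ 7) ≈ 0.2629.

0.2629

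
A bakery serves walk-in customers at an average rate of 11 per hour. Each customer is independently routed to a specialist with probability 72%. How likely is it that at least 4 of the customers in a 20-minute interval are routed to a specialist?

Thinning: the customers that are routed to a specialist themselves form a Poisson process with rate 0.72 × 11 = 7.92 per hour.
Over the interval, μ = 7.92 × 1/3 = 2.64 (a 20-minute interval = 1/3 hours).
P(N ≥ 4) = 1 − P(N ≤ 3) ≈ 0.2727.

0.2727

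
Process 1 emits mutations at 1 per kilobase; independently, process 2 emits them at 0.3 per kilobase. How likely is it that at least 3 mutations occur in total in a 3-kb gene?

0.7469

Independent Poisson processes superpose: combined rate λ = 1 + 0.3 = 1.3 per kilobase.
Over the interval, μ = 1.3 × 3 = 3.9 (a 3-kb gene = 3 kilobases).
P(N ≥ 3) = 1 − P(N ≤ 2) ≈ 0.7469.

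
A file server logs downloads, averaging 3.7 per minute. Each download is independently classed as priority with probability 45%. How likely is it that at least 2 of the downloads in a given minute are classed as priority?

0.4958

Thinning: the downloads that are classed as priority themselves form a Poisson process with rate 0.45 × 3.7 = 1.665 per minute.
So μ = 1.665.
P(N ≥ 2) = 1 − P(N ≤ 1) ≈ 0.4958.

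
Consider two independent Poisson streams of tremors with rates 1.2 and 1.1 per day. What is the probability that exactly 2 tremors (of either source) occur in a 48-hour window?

0.1063

Independent Poisson processes superpose: combined rate λ = 1.2 + 1.1 = 2.3 per day.
Over the interval, μ = 2.3 × 2 = 4.6 (a 48-hour window = 2 days).
P(N = 2) = e^(−4.6) · 4.6^2/2! ≈ 0.1063.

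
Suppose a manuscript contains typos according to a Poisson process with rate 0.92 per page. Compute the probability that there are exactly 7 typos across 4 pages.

Over the interval, μ = 0.92 × 4 = 3.68 (4 pages).
P(N = 7) = e^(−μ) μ^7/7! = e^(−3.68) · 3.68^7/5040 ≈ 0.0457.

0.0457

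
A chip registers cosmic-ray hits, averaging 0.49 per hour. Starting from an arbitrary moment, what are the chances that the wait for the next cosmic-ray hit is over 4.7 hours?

0.1000

The wait for the next event is exponential with rate λ = 0.49 per hour.
P(T > 4.7) = e^(−λt) = e^(−0.49 × 4.7) = e^(−2.303) ≈ 0.1000.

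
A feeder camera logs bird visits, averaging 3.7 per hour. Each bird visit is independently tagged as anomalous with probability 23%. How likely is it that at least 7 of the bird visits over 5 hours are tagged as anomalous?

Thinning: the bird visits that are tagged as anomalous themselves form a Poisson process with rate 0.23 × 3.7 = 0.851 per hour.
Over the interval, μ = 0.851 × 5 = 4.255 (5 hours).
P(N ≥ 7) = 1 − P(N ≤ 6) ≈ 0.1389.

0.1389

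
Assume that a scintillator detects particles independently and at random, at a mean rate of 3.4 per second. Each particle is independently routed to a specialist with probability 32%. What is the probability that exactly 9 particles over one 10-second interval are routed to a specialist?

0.1109

Thinning: the particles that are routed to a specialist themselves form a Poisson process with rate 0.32 × 3.4 = 1.088 per second.
Over the interval, μ = 1.088 × 10 = 10.88 (a 10-second interval = 10 seconds).
P(N = 9) = e^(−10.88) · 10.88^9/9! ≈ 0.1109.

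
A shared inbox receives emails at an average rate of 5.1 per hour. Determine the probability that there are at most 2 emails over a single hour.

0.1165

With mean μ = 5.1 per hour,
P(N ≤ 2) = Σ_{j=0}^{2} e^(−μ) μ^j/j! ≈ 0.1165.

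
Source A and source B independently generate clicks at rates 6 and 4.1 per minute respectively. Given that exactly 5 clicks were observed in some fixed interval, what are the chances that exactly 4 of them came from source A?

0.2528

Given the total, each event is independently from source A with probability p = λ_A/(λ_A+λ_B) = 6/10.1 ≈ 0.5941.
So K ~ Binomial(5, 6/10.1): P(K = 4) = C(5,4) · (6/10.1)^4 · (4.1/10.1)^1 ≈ 0.2528.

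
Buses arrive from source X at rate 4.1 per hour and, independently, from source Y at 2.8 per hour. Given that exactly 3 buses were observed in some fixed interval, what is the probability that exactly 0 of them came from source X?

0.0668

Given the total, each event is independently from source X with probability p = λ_X/(λ_X+λ_Y) = 4.1/6.9 ≈ 0.5942.
So K ~ Binomial(3, 4.1/6.9): P(K = 0) = C(3,0) · (4.1/6.9)^0 · (2.8/6.9)^3 ≈ 0.0668.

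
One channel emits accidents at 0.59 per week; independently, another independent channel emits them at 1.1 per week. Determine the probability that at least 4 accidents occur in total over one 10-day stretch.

0.2243

Independent Poisson processes superpose: combined rate λ = 0.59 + 1.1 = 1.69 per week.
Over the interval, μ = 1.69 × 10/7 ≈ 2.41429 (a 10-day stretch = 10/7 weeks).
P(N ≥ 4) = 1 − P(N ≤ 3) ≈ 0.2243.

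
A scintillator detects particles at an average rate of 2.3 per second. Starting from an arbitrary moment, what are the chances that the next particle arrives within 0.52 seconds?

Inter-arrival times are exponential with rate λ = 2.3 per second.
P(T ≤ 0.52) = 1 − e^(−λt) = 1 − e^(−2.3 × 0.52) = 1 − e^(−1.196) ≈ 0.6976.

0.6976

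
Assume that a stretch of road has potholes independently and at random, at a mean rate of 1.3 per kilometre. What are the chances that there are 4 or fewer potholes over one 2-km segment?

Over the interval, μ = 1.3 × 2 = 2.6 (a 2-km segment = 2 kilometres).
P(N ≤ 4) = Σ_{j=0}^{4} e^(−μ) μ^j/j! ≈ 0.8774.

0.8774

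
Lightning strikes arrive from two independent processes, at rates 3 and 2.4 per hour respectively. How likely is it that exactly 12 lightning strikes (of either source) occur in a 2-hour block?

Independent Poisson processes superpose: combined rate λ = 3 + 2.4 = 5.4 per hour.
Over the interval, μ = 5.4 × 2 = 10.8 (a 2-hour block = 2 hours).
P(N = 12) = e^(−10.8) · 10.8^12/12! ≈ 0.1072.

0.1072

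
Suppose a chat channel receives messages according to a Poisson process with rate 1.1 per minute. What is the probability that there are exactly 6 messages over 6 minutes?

Over the interval, μ = 1.1 × 6 = 6.6 (6 minutes).
P(N = 6) = e^(−μ) μ^6/6! = e^(−6.6) · 6.6^6/720 ≈ 0.1562.

0.1562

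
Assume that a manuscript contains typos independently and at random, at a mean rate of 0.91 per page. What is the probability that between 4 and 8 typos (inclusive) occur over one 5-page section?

0.6235

Over the interval, μ = 0.91 × 5 = 4.55 (a 5-page section = 5 pages).
P(4 ≤ N ≤ 8) = Σ_{j=4}^{8} e^(−4.55) · 4.55^j/j! ≈ 0.6235.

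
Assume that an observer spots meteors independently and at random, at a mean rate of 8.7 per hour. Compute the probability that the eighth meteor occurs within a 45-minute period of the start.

0.3309

Over the interval, μ = 8.7 × 0.75 = 6.525 (a 45-minute period = 0.75 hours).
The eighth arrival falls in the interval iff at least 8 events occur there: P(S_8 ≤ t) = P(N ≥ 8) = 1 − P(N ≤ 7) ≈ 0.3309.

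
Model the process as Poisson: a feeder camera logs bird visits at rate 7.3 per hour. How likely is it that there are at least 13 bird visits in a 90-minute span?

0.3058

Over the interval, μ = 7.3 × 1.5 = 10.95 (a 90-minute span = 1.5 hours).
P(N ≥ 13) = 1 − P(N ≤ 12) = 1 − Σ_{j=0}^{12} e^(−μ) μ^j/j! ≈ 0.3058.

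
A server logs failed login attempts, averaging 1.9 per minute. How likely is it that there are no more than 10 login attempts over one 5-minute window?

0.6453

Over the interval, μ = 1.9 × 5 = 9.5 (a 5-minute window = 5 minutes).
P(N ≤ 10) = Σ_{j=0}^{10} e^(−μ) μ^j/j! ≈ 0.6453.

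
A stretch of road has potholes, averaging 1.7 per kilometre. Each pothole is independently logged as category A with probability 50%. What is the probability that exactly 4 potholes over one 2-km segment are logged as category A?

0.0636

Thinning: the potholes that are logged as category A themselves form a Poisson process with rate 0.5 × 1.7 = 0.85 per kilometre.
Over the interval, μ = 0.85 × 2 = 1.7 (a 2-km segment = 2 kilometres).
P(N = 4) = e^(−1.7) · 1.7^4/4! ≈ 0.0636.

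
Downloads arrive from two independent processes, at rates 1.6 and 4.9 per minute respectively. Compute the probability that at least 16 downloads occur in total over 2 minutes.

0.2364

Independent Poisson processes superpose: combined rate λ = 1.6 + 4.9 = 6.5 per minute.
Over the interval, μ = 6.5 × 2 = 13 (2 minutes).
P(N ≥ 16) = 1 − P(N ≤ 15) ≈ 0.2364.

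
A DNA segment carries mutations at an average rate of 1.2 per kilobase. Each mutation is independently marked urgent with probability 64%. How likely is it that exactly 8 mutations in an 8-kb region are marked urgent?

0.1081

Thinning: the mutations that are marked urgent themselves form a Poisson process with rate 0.64 × 1.2 = 0.768 per kilobase.
Over the interval, μ = 0.768 × 8 = 6.144 (an 8-kb region = 8 kilobases).
P(N = 8) = e^(−6.144) · 6.144^8/8! ≈ 0.1081.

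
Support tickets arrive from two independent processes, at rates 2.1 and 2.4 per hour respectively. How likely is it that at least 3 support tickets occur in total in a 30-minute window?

0.3907

Independent Poisson processes superpose: combined rate λ = 2.1 + 2.4 = 4.5 per hour.
Over the interval, μ = 4.5 × 0.5 = 2.25 (a 30-minute window = 0.5 hours).
P(N ≥ 3) = 1 − P(N ≤ 2) ≈ 0.3907.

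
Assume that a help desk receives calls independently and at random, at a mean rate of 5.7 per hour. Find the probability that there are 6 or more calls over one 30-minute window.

0.0696

Over the interval, μ = 5.7 × 0.5 = 2.85 (a 30-minute window = 0.5 hours).
P(N ≥ 6) = 1 − P(N ≤ 5) = 1 − Σ_{j=0}^{5} e^(−μ) μ^j/j! ≈ 0.0696.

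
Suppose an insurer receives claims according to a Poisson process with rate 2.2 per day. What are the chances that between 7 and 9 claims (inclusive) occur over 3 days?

0.3578

Over the interval, μ = 2.2 × 3 = 6.6 (3 days).
P(7 ≤ N ≤ 9) = Σ_{j=7}^{9} e^(−6.6) · 6.6^j/j! ≈ 0.3578.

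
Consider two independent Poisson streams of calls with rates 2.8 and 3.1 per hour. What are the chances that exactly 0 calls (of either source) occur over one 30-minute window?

0.0523

Independent Poisson processes superpose: combined rate λ = 2.8 + 3.1 = 5.9 per hour.
Over the interval, μ = 5.9 × 0.5 = 2.95 (a 30-minute window = 0.5 hours).
P(N = 0) = e^(−2.95) · 2.95^0/0! ≈ 0.0523.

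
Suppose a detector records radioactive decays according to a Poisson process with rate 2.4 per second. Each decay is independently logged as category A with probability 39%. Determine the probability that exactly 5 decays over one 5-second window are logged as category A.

Thinning: the decays that are logged as category A themselves form a Poisson process with rate 0.39 × 2.4 = 0.936 per second.
Over the interval, μ = 0.936 × 5 = 4.68 (a 5-second window = 5 seconds).
P(N = 5) = e^(−4.68) · 4.68^5/5! ≈ 0.1736.

0.1736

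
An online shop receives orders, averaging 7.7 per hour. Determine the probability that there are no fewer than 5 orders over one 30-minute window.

Over the interval, μ = 7.7 × 0.5 = 3.85 (a 30-minute window = 0.5 hours).
P(N ≥ 5) = 1 − P(N ≤ 4) = 1 − Σ_{j=0}^{4} e^(−μ) μ^j/j! ≈ 0.3419.

0.3419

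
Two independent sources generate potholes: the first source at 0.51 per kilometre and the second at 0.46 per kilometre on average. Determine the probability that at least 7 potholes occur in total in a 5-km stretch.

0.2162

Independent Poisson processes superpose: combined rate λ = 0.51 + 0.46 = 0.97 per kilometre.
Over the interval, μ = 0.97 × 5 = 4.85 (a 5-km stretch = 5 kilometres).
P(N ≥ 7) = 1 − P(N ≤ 6) ≈ 0.2162.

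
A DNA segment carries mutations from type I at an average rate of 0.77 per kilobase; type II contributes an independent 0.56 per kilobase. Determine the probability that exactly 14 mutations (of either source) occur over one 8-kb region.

0.0654

Independent Poisson processes superpose: combined rate λ = 0.77 + 0.56 = 1.33 per kilobase.
Over the interval, μ = 1.33 × 8 = 10.64 (an 8-kb region = 8 kilobases).
P(N = 14) = e^(−10.64) · 10.64^14/14! ≈ 0.0654.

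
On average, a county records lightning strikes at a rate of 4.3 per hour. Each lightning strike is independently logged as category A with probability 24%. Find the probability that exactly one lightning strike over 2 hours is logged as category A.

Thinning: the lightning strikes that are logged as category A themselves form a Poisson process with rate 0.24 × 4.3 = 1.032 per hour.
Over the interval, μ = 1.032 × 2 = 2.064 (2 hours).
P(N = 1) = e^(−2.064) · 2.064^1/1! ≈ 0.2620.

0.2620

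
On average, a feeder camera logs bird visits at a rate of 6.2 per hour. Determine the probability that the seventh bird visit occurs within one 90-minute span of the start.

Over the interval, μ = 6.2 × 1.5 = 9.3 (a 90-minute span = 1.5 hours).
The seventh arrival falls in the interval iff at least 7 events occur there: P(S_7 ≤ t) = P(N ≥ 7) = 1 − P(N ≤ 6) ≈ 0.8192.

0.8192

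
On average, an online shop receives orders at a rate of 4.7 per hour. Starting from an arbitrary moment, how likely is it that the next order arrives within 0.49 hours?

Inter-arrival times are exponential with rate λ = 4.7 per hour.
P(T ≤ 0.49) = 1 − e^(−λt) = 1 − e^(−4.7 × 0.49) = 1 − e^(−2.303) ≈ 0.9000.

0.9000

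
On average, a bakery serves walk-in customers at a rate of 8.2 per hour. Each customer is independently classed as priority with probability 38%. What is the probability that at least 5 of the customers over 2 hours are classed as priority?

0.7448

Thinning: the customers that are classed as priority themselves form a Poisson process with rate 0.38 × 8.2 = 3.116 per hour.
Over the interval, μ = 3.116 × 2 = 6.232 (2 hours).
P(N ≥ 5) = 1 − P(N ≤ 4) ≈ 0.7448.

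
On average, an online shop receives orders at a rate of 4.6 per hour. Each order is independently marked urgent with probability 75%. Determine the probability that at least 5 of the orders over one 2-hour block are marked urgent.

Thinning: the orders that are marked urgent themselves form a Poisson process with rate 0.75 × 4.6 = 3.45 per hour.
Over the interval, μ = 3.45 × 2 = 6.9 (a 2-hour block = 2 hours).
P(N ≥ 5) = 1 − P(N ≤ 4) ≈ 0.8177.

0.8177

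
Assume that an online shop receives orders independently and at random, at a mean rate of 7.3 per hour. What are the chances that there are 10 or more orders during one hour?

0.2012

With mean μ = 7.3 per hour,
P(N ≥ 10) = 1 − P(N ≤ 9) = 1 − Σ_{j=0}^{9} e^(−μ) μ^j/j! ≈ 0.2012.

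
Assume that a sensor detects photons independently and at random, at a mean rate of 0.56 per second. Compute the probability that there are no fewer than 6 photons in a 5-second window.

Over the interval, μ = 0.56 × 5 = 2.8 (a 5-second window = 5 seconds).
P(N ≥ 6) = 1 − P(N ≤ 5) = 1 − Σ_{j=0}^{5} e^(−μ) μ^j/j! ≈ 0.0651.

0.0651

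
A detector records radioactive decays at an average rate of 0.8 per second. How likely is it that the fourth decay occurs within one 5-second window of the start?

Over the interval, μ = 0.8 × 5 = 4 (a 5-second window = 5 seconds).
The fourth arrival falls in the interval iff at least 4 events occur there: P(S_4 ≤ t) = P(N ≥ 4) = 1 − P(N ≤ 3) ≈ 0.5665.

0.5665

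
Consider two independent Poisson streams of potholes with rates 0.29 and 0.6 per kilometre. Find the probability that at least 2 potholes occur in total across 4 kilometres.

0.8703

Independent Poisson processes superpose: combined rate λ = 0.29 + 0.6 = 0.89 per kilometre.
Over the interval, μ = 0.89 × 4 = 3.56 (4 kilometres).
P(N ≥ 2) = 1 − P(N ≤ 1) ≈ 0.8703.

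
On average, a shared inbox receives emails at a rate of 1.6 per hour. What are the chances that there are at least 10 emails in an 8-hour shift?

Over the interval, μ = 1.6 × 8 = 12.8 (an 8-hour shift = 8 hours).
P(N ≥ 10) = 1 − P(N ≤ 9) = 1 − Σ_{j=0}^{9} e^(−μ) μ^j/j! ≈ 0.8206.

0.8206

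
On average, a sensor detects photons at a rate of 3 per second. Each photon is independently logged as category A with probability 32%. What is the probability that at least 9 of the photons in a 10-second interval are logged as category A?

0.6204

Thinning: the photons that are logged as category A themselves form a Poisson process with rate 0.32 × 3 = 0.96 per second.
Over the interval, μ = 0.96 × 10 = 9.6 (a 10-second interval = 10 seconds).
P(N ≥ 9) = 1 − P(N ≤ 8) ≈ 0.6204.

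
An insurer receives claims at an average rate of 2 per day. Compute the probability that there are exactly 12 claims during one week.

0.0984

Over the interval, μ = 2 × 7 = 14 (a week = 7 days).
P(N = 12) = e^(−μ) μ^12/12! = e^(−14) · 14^12/479001600 ≈ 0.0984.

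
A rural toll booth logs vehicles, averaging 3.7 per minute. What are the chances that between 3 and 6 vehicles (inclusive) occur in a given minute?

0.6328

With mean μ = 3.7 per minute,
P(3 ≤ N ≤ 6) = Σ_{j=3}^{6} e^(−3.7) · 3.7^j/j! ≈ 0.6328.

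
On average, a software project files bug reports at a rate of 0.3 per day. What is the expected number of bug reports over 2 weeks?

4.2

E[N] = λt = 0.3 × 14 = 4.2 (2 weeks = 14 days).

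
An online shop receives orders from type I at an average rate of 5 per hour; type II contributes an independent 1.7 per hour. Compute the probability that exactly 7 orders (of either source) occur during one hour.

Independent Poisson processes superpose: combined rate λ = 5 + 1.7 = 6.7 per hour.
So μ = 6.7.
P(N = 7) = e^(−6.7) · 6.7^7/7! ≈ 0.1480.

0.1480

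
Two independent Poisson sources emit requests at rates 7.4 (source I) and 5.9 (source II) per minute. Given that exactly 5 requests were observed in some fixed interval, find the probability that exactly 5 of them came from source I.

Given the total, each event is independently from source I with probability p = λ_I/(λ_I+λ_II) = 7.4/13.3 ≈ 0.5564.
So K ~ Binomial(5, 7.4/13.3): P(K = 5) = C(5,5) · (7.4/13.3)^5 · (5.9/13.3)^0 ≈ 0.0533.

0.0533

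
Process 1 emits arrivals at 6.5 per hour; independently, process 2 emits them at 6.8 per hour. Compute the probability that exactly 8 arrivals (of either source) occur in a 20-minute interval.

Independent Poisson processes superpose: combined rate λ = 6.5 + 6.8 = 13.3 per hour.
Over the interval, μ = 13.3 × 1/3 ≈ 4.43333 (a 20-minute interval = 1/3 hours).
P(N = 8) = e^(−4.43333) · 4.43333^8/8! ≈ 0.0439.

0.0439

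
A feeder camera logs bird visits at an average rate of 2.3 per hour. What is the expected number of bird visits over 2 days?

E[N] = λt = 2.3 × 48 = 110.4 (2 days = 48 hours).

110.4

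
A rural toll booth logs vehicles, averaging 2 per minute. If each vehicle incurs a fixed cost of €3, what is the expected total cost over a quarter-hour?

E[N] = 2 × 15 = 30 (a quarter-hour = 15 minutes); E[cost] = 30 × €3 = €90.

€90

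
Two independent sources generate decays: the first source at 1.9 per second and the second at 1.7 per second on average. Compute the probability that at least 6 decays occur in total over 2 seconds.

0.7241

Independent Poisson processes superpose: combined rate λ = 1.9 + 1.7 = 3.6 per second.
Over the interval, μ = 3.6 × 2 = 7.2 (2 seconds).
P(N ≥ 6) = 1 − P(N ≤ 5) ≈ 0.7241.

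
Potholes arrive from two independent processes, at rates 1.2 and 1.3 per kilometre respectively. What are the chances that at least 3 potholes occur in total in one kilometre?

0.4562

Independent Poisson processes superpose: combined rate λ = 1.2 + 1.3 = 2.5 per kilometre.
So μ = 2.5.
P(N ≥ 3) = 1 − P(N ≤ 2) ≈ 0.4562.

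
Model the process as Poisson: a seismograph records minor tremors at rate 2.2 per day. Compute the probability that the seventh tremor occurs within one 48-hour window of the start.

0.1564

Over the interval, μ = 2.2 × 2 = 4.4 (a 48-hour window = 2 days).
The seventh arrival falls in the interval iff at least 7 events occur there: P(S_7 ≤ t) = P(N ≥ 7) = 1 − P(N ≤ 6) ≈ 0.1564.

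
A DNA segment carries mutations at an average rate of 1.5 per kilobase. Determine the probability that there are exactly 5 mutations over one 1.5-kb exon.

Over the interval, μ = 1.5 × 1.5 = 2.25 (a 1.5-kb exon = 1.5 kilobases).
P(N = 5) = e^(−μ) μ^5/5! = e^(−2.25) · 2.25^5/120 ≈ 0.0506.

0.0506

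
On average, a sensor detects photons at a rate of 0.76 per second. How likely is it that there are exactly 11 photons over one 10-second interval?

0.0613

Over the interval, μ = 0.76 × 10 = 7.6 (a 10-second interval = 10 seconds).
P(N = 11) = e^(−μ) μ^11/11! = e^(−7.6) · 7.6^11/39916800 ≈ 0.0613.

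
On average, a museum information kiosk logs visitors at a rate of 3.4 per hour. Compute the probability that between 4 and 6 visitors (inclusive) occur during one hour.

With mean μ = 3.4 per hour,
P(4 ≤ N ≤ 6) = Σ_{j=4}^{6} e^(−3.4) · 3.4^j/j! ≈ 0.3838.

0.3838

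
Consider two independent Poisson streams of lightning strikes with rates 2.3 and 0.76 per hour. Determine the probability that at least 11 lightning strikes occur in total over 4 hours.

0.6774

Independent Poisson processes superpose: combined rate λ = 2.3 + 0.76 = 3.06 per hour.
Over the interval, μ = 3.06 × 4 = 12.24 (4 hours).
P(N ≥ 11) = 1 − P(N ≤ 10) ≈ 0.6774.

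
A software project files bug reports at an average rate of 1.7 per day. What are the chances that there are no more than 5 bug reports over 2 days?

0.8705

Over the interval, μ = 1.7 × 2 = 3.4 (2 days).
P(N ≤ 5) = Σ_{j=0}^{5} e^(−μ) μ^j/j! ≈ 0.8705.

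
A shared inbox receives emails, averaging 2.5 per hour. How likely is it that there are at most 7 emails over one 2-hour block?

Over the interval, μ = 2.5 × 2 = 5 (a 2-hour block = 2 hours).
P(N ≤ 7) = Σ_{j=0}^{7} e^(−μ) μ^j/j! ≈ 0.8666.

0.8666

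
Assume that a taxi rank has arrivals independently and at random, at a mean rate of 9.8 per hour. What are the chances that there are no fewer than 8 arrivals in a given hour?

0.7612

With mean μ = 9.8 per hour,
P(N ≥ 8) = 1 − P(N ≤ 7) = 1 − Σ_{j=0}^{7} e^(−μ) μ^j/j! ≈ 0.7612.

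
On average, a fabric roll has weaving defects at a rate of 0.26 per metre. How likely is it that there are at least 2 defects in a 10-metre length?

Over the interval, μ = 0.26 × 10 = 2.6 (a 10-metre length = 10 metres).
P(N ≥ 2) = 1 − P(N ≤ 1) = 1 − Σ_{j=0}^{1} e^(−μ) μ^j/j! ≈ 0.7326.

0.7326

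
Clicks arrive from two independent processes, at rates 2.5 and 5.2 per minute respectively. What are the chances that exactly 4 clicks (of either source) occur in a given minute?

0.0663

Independent Poisson processes superpose: combined rate λ = 2.5 + 5.2 = 7.7 per minute.
So μ = 7.7.
P(N = 4) = e^(−7.7) · 7.7^4/4! ≈ 0.0663.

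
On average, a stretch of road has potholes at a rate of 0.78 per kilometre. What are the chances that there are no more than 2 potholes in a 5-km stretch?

Over the interval, μ = 0.78 × 5 = 3.9 (a 5-km stretch = 5 kilometres).
P(N ≤ 2) = Σ_{j=0}^{2} e^(−μ) μ^j/j! ≈ 0.2531.

0.2531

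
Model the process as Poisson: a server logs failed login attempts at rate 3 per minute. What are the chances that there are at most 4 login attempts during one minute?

0.8153

With mean μ = 3 per minute,
P(N ≤ 4) = Σ_{j=0}^{4} e^(−μ) μ^j/j! ≈ 0.8153.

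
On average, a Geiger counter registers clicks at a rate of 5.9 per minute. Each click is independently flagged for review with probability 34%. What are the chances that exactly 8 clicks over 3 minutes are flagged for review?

0.1039

Thinning: the clicks that are flagged for review themselves form a Poisson process with rate 0.34 × 5.9 = 2.006 per minute.
Over the interval, μ = 2.006 × 3 = 6.018 (3 minutes).
P(N = 8) = e^(−6.018) · 6.018^8/8! ≈ 0.1039.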